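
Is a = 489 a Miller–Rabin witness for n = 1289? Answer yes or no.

n − 1 = 1288 = 2^3 · 161, so s = 3 and d = 161.
Repeated squaring mod 1289: 489^1 ≡ 489, 489^2 ≡ 656, 489^4 ≡ 1099, 489^8 ≡ 8, 489^16 ≡ 64, 489^32 ≡ 229, 489^64 ≡ 881, 489^128 ≡ 183.
161 = 128 + 32 + 1, so 489^161 ≡ 183·229·489 ≡ 1 (mod 1289).
x_0 = 489^161 mod 1289 = 1.
x_0 = 1, so 489 is not a witness.

no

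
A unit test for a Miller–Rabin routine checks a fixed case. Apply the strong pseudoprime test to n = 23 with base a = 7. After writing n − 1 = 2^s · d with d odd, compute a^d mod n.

22

n − 1 = 22 = 2^1 · 11, so s = 1 and d = 11.
7^11 mod 23 = 22.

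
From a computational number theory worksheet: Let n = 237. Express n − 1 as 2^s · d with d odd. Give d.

59

Halving: 236 → 118 → 59; 59 is odd.
So 236 = 2^2 · 59.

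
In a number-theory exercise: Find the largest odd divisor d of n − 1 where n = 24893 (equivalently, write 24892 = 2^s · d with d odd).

6223

Halving: 24892 → 12446 → 6223; 6223 is odd.
So 24892 = 2^2 · 6223.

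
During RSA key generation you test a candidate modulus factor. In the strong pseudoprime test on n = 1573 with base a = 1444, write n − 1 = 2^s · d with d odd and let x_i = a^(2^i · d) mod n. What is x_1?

1158

n − 1 = 1572 = 2^2 · 393, so s = 2 and d = 393.
Repeated squaring mod 1573: 1444^1 ≡ 1444, 1444^2 ≡ 911, 1444^4 ≡ 950, 1444^8 ≡ 1171, 1444^16 ≡ 1158, 1444^32 ≡ 768, 1444^64 ≡ 1522, 1444^128 ≡ 1028, 1444^256 ≡ 1301.
393 = 256 + 128 + 8 + 1, so 1444^393 ≡ 1301·1028·1171·1444 ≡ 1171 (mod 1573).
x_0 = 1171.
x_1 = 1171^2 mod 1573 = 1158.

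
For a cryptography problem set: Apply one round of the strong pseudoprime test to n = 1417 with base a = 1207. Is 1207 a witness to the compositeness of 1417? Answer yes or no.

n − 1 = 1416 = 2^3 · 177, so s = 3 and d = 177.
Repeated squaring mod 1417: 1207^1 ≡ 1207, 1207^2 ≡ 173, 1207^4 ≡ 172, 1207^8 ≡ 1244, 1207^16 ≡ 172, 1207^32 ≡ 1244, 1207^64 ≡ 172, 1207^128 ≡ 1244.
177 = 128 + 32 + 16 + 1, so 1207^177 ≡ 1244·1244·172·1207 ≡ 905 (mod 1417).
x_0 = 1207^177 mod 1417 = 905.
x_0 is neither 1 nor 1416, so continue squaring.
x_1 = 905^2 mod 1417 = 1416.
x_1 ≡ −1, so 1207 is not a witness.

no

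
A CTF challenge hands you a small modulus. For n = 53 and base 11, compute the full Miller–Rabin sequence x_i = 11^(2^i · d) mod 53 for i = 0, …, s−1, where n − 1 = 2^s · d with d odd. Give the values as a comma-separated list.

52, 1

n − 1 = 52 = 2^2 · 13, so s = 2 and d = 13.
x_0 = 11^13 mod 53 = 52.
x_1 = 52^2 mod 53 = 1.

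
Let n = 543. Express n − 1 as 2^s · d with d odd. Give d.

271

Halving: 542 → 271; 271 is odd.
So 542 = 2^1 · 271.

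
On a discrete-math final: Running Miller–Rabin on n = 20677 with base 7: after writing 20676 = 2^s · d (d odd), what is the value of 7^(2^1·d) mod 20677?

n − 1 = 20676 = 2^2 · 5169, so s = 2 and d = 5169.
Repeated squaring mod 20677: 7^1 ≡ 7, 7^2 ≡ 49, 7^4 ≡ 2401, 7^8 ≡ 16595, 7^16 ≡ 17739, 7^32 ≡ 9535, 7^64 ≡ 20133, 7^128 ≡ 6458, 7^256 ≡ 255, 7^512 ≡ 2994, 7^1024 ≡ 10895, 7^2048 ≡ 15045, 7^4096 ≡ 906.
5169 = 4096 + 1024 + 32 + 16 + 1, so 7^5169 ≡ 906·10895·9535·17739·7 ≡ 13741 (mod 20677).
x_0 = 13741.
x_1 = 13741^2 mod 20677 = 13394.

13394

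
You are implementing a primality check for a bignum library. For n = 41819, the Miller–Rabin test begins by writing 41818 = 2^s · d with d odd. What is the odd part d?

20909

Halving: 41818 → 20909; 20909 is odd.
So 41818 = 2^1 · 20909.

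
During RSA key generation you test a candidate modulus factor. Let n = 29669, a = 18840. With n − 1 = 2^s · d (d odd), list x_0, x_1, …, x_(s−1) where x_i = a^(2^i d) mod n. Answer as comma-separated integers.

1, 1

n − 1 = 29668 = 2^2 · 7417, so s = 2 and d = 7417.
x_0 = 18840^7417 mod 29669 = 1.
x_1 = 1^2 mod 29669 = 1.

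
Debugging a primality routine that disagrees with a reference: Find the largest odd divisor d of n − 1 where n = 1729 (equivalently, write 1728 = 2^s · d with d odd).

27

Halving: 1728 → 864 → 432 → 216 → 108 → 54 → 27; 27 is odd.
So 1728 = 2^6 · 27.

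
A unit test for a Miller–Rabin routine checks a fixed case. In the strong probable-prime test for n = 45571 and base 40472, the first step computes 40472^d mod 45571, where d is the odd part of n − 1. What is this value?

18964

n − 1 = 45570 = 2^1 · 22785, so s = 1 and d = 22785.
40472^22785 mod 45571 = 18964.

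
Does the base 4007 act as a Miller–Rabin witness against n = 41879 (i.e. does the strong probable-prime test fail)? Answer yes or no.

n − 1 = 41878 = 2^1 · 20939, so s = 1 and d = 20939.
x_0 = 4007^20939 mod 41879 = 1.
x_0 = 1, so 4007 is not a witness.

no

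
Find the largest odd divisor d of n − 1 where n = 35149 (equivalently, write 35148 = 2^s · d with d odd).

Halving: 35148 → 17574 → 8787; 8787 is odd.
So 35148 = 2^2 · 8787.

8787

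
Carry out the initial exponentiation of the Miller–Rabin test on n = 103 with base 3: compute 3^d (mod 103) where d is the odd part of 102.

102

n − 1 = 102 = 2^1 · 51, so s = 1 and d = 51.
Repeated squaring mod 103: 3^1 ≡ 3, 3^2 ≡ 9, 3^4 ≡ 81, 3^8 ≡ 72, 3^16 ≡ 34, 3^32 ≡ 23.
51 = 32 + 16 + 2 + 1, so 3^51 ≡ 23·34·9·3 ≡ 102 (mod 103).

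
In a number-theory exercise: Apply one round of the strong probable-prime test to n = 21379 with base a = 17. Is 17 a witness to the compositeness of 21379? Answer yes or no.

n − 1 = 21378 = 2^1 · 10689, so s = 1 and d = 10689.
x_0 = 17^10689 mod 21379 = 21378.
x_0 = 21378 ≡ −1, so 17 is not a witness.

no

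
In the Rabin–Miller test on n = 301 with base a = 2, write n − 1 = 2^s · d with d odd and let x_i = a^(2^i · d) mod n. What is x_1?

78

n − 1 = 300 = 2^2 · 75, so s = 2 and d = 75.
x_0 = 2^75 mod 301 = 204.
x_1 = 204^2 mod 301 = 78.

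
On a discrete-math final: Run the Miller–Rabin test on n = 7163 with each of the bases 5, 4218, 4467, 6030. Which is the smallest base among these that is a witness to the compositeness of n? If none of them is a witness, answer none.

n − 1 = 7162 = 2^1 · 3581, so s = 1 and d = 3581.
Base 5: x_0 = 5^3581 mod 7163 = 1695. x_0 ∉ {1, 7162} and s = 1, so 5 is a Miller–Rabin witness and 7163 is composite.
Base 4218: x_0 = 4218^3581 mod 7163 = 3629. x_0 ∉ {1, 7162} and s = 1, so 4218 is a Miller–Rabin witness and 7163 is composite.
Base 4467: x_0 = 4467^3581 mod 7163 = 1074. x_0 ∉ {1, 7162} and s = 1, so 4467 is a Miller–Rabin witness and 7163 is composite.
Base 6030: x_0 = 6030^3581 mod 7163 = 163. x_0 ∉ {1, 7162} and s = 1, so 6030 is a Miller–Rabin witness and 7163 is composite.
The smallest witness among the given bases is 5.

5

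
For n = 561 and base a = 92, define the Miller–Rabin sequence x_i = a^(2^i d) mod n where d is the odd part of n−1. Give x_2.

n − 1 = 560 = 2^4 · 35, so s = 4 and d = 35.
x_0 = 92^35 mod 561 = 122.
x_1 = 122^2 mod 561 = 298.
x_2 = 298^2 mod 561 = 166.

166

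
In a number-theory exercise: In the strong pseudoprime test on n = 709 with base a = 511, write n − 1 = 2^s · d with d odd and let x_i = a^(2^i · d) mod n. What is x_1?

n − 1 = 708 = 2^2 · 177, so s = 2 and d = 177.
Repeated squaring mod 709: 511^1 ≡ 511, 511^2 ≡ 209, 511^4 ≡ 432, 511^8 ≡ 157, 511^16 ≡ 543, 511^32 ≡ 614, 511^64 ≡ 517, 511^128 ≡ 705.
177 = 128 + 32 + 16 + 1, so 511^177 ≡ 705·614·543·511 ≡ 96 (mod 709).
x_0 = 96.
x_1 = 96^2 mod 709 = 708.

708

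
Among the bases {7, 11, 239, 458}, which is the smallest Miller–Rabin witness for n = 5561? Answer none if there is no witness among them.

n − 1 = 5560 = 2^3 · 695, so s = 3 and d = 695.
Base 7: x_0 = 7^695 mod 5561 = 2966. x_0 is neither 1 nor 5560, so continue squaring. x_1 = 2966^2 mod 5561 = 5215. x_2 = 5215^2 mod 5561 = 2935. Reached i = s−1 = 2 without hitting −1: 7 is a Miller–Rabin witness and 5561 is composite.
Base 11: x_0 = 11^695 mod 5561 = 3296. x_0 is neither 1 nor 5560, so continue squaring. x_1 = 3296^2 mod 5561 = 2983. x_2 = 2983^2 mod 5561 = 689. Reached i = s−1 = 2 without hitting −1: 11 is a Miller–Rabin witness and 5561 is composite.
Base 239: x_0 = 239^695 mod 5561 = 1035. x_0 is neither 1 nor 5560, so continue squaring. x_1 = 1035^2 mod 5561 = 3513. x_2 = 3513^2 mod 5561 = 1310. Reached i = s−1 = 2 without hitting −1: 239 is a Miller–Rabin witness and 5561 is composite.
Base 458: x_0 = 458^695 mod 5561 = 1595. x_0 is neither 1 nor 5560, so continue squaring. x_1 = 1595^2 mod 5561 = 2648. x_2 = 2648^2 mod 5561 = 5044. Reached i = s−1 = 2 without hitting −1: 458 is a Miller–Rabin witness and 5561 is composite.
The smallest witness among the given bases is 7.

7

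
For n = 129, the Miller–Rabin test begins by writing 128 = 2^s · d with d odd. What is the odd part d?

Halving: 128 → 64 → 32 → 16 → 8 → 4 → 2 → 1; 1 is odd.
So 128 = 2^7 · 1.

1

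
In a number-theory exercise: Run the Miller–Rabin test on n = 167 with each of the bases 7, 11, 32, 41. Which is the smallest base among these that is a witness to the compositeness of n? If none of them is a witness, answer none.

n − 1 = 166 = 2^1 · 83, so s = 1 and d = 83.
Base 7: x_0 = 7^83 mod 167 = 1. x_0 = 1, so 7 is not a witness.
Base 11: x_0 = 11^83 mod 167 = 1. x_0 = 1, so 11 is not a witness.
Base 32: x_0 = 32^83 mod 167 = 1. x_0 = 1, so 32 is not a witness.
Base 41: x_0 = 41^83 mod 167 = 166. x_0 = 166 ≡ −1, so 41 is not a witness.
No listed base is a witness for 167.

none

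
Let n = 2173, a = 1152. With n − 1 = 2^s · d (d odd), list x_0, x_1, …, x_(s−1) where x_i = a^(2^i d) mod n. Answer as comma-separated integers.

n − 1 = 2172 = 2^2 · 543, so s = 2 and d = 543.
x_0 = 1152^543 mod 2173 = 1294.
x_1 = 1294^2 mod 2173 = 1226.

1294, 1226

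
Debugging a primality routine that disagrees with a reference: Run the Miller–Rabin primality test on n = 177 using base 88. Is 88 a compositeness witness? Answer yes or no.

yes

n − 1 = 176 = 2^4 · 11, so s = 4 and d = 11.
By repeated squaring, 88^11 ≡ 7 (mod 177).
x_0 = 88^11 mod 177 = 7.
x_0 is neither 1 nor 176, so continue squaring.
x_1 = 7^2 mod 177 = 49.
x_2 = 49^2 mod 177 = 100.
x_3 = 100^2 mod 177 = 88.
Reached i = s−1 = 3 without hitting −1: 88 is a Miller–Rabin witness and 177 is composite.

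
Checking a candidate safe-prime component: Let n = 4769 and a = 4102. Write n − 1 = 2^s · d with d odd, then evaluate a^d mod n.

n − 1 = 4768 = 2^5 · 149, so s = 5 and d = 149.
4102^149 mod 4769 = 1564.

1564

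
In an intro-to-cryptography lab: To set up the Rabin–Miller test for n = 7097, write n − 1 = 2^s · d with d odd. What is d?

Halving: 7096 → 3548 → 1774 → 887; 887 is odd.
So 7096 = 2^3 · 887.

887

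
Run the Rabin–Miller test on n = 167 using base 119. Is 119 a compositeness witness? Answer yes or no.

no

n − 1 = 166 = 2^1 · 83, so s = 1 and d = 83.
x_0 = 119^83 mod 167 = 166.
x_0 = 166 ≡ −1, so 119 is not a witness.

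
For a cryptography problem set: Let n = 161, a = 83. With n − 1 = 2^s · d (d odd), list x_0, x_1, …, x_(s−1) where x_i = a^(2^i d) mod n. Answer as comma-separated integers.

n − 1 = 160 = 2^5 · 5, so s = 5 and d = 5.
x_0 = 83^5 mod 161 = 153.
x_1 = 153^2 mod 161 = 64.
x_2 = 64^2 mod 161 = 71.
x_3 = 71^2 mod 161 = 50.
x_4 = 50^2 mod 161 = 85.

153, 64, 71, 50, 85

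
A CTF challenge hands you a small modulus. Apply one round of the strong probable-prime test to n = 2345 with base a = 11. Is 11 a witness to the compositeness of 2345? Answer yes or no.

n − 1 = 2344 = 2^3 · 293, so s = 3 and d = 293.
x_0 = 11^293 mod 2345 = 1451.
x_0 is neither 1 nor 2344, so continue squaring.
x_1 = 1451^2 mod 2345 = 1936.
x_2 = 1936^2 mod 2345 = 786.
Reached i = s−1 = 2 without hitting −1: 11 is a Miller–Rabin witness and 2345 is composite.

yes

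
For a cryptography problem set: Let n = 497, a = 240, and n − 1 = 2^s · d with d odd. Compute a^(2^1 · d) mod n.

144

n − 1 = 496 = 2^4 · 31, so s = 4 and d = 31.
By repeated squaring, 240^31 ≡ 296 (mod 497).
x_0 = 296.
x_1 = 296^2 mod 497 = 144.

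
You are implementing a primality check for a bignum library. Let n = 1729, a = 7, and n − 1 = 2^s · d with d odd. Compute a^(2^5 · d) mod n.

n − 1 = 1728 = 2^6 · 27, so s = 6 and d = 27.
Repeated squaring mod 1729: 7^1 ≡ 7, 7^2 ≡ 49, 7^4 ≡ 672, 7^8 ≡ 315, 7^16 ≡ 672.
27 = 16 + 8 + 2 + 1, so 7^27 ≡ 672·315·49·7 ≡ 343 (mod 1729).
x_0 = 343.
x_1 = 343^2 mod 1729 = 77.
x_2 = 77^2 mod 1729 = 742.
x_3 = 742^2 mod 1729 = 742.
x_4 = 742^2 mod 1729 = 742.
x_5 = 742^2 mod 1729 = 742.

742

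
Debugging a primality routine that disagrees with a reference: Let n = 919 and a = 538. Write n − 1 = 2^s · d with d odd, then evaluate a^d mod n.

n − 1 = 918 = 2^1 · 459, so s = 1 and d = 459.
538^459 mod 919 = 918.

918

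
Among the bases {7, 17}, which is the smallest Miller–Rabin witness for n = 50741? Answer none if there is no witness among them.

n − 1 = 50740 = 2^2 · 12685, so s = 2 and d = 12685.
Base 7: x_0 = 7^12685 mod 50741 = 47804. x_0 is neither 1 nor 50740, so continue squaring. x_1 = 47804^2 mod 50741 = 50740. x_1 ≡ −1, so 7 is not a witness.
Base 17: x_0 = 17^12685 mod 50741 = 50740. x_0 = 50740 ≡ −1, so 17 is not a witness.
No listed base is a witness for 50741.

none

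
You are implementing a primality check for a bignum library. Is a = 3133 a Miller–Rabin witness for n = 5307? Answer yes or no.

n − 1 = 5306 = 2^1 · 2653, so s = 1 and d = 2653.
Repeated squaring mod 5307: 3133^1 ≡ 3133, 3133^2 ≡ 3046, 3133^4 ≡ 1480, 3133^8 ≡ 3916, 3133^16 ≡ 3133, 3133^32 ≡ 3046, 3133^64 ≡ 1480, 3133^128 ≡ 3916, 3133^256 ≡ 3133, 3133^512 ≡ 3046, 3133^1024 ≡ 1480, 3133^2048 ≡ 3916.
2653 = 2048 + 512 + 64 + 16 + 8 + 4 + 1, so 3133^2653 ≡ 3916·3046·1480·3133·3916·1480·3133 ≡ 2089 (mod 5307).
x_0 = 3133^2653 mod 5307 = 2089.
x_0 ∉ {1, 5306} and s = 1, so 3133 is a Miller–Rabin witness and 5307 is composite.

yes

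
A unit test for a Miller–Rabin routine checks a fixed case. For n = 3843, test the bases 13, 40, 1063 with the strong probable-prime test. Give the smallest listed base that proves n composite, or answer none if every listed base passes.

n − 1 = 3842 = 2^1 · 1921, so s = 1 and d = 1921.
Base 13: x_0 = 13^1921 mod 3843 = 13. x_0 ∉ {1, 3842} and s = 1, so 13 is a Miller–Rabin witness and 3843 is composite.
Base 40: x_0 = 40^1921 mod 3843 = 40. x_0 ∉ {1, 3842} and s = 1, so 40 is a Miller–Rabin witness and 3843 is composite.
Base 1063: x_0 = 1063^1921 mod 3843 = 1063. x_0 ∉ {1, 3842} and s = 1, so 1063 is a Miller–Rabin witness and 3843 is composite.
The smallest witness among the given bases is 13.

13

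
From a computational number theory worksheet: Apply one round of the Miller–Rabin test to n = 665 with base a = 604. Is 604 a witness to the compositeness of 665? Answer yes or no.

yes

n − 1 = 664 = 2^3 · 83, so s = 3 and d = 83.
x_0 = 604^83 mod 665 = 459.
x_0 is neither 1 nor 664, so continue squaring.
x_1 = 459^2 mod 665 = 541.
x_2 = 541^2 mod 665 = 81.
Reached i = s−1 = 2 without hitting −1: 604 is a Miller–Rabin witness and 665 is composite.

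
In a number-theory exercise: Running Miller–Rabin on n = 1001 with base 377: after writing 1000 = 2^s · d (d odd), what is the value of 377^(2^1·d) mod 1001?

n − 1 = 1000 = 2^3 · 125, so s = 3 and d = 125.
x_0 = 377^125 mod 1001 = 650.
x_1 = 650^2 mod 1001 = 78.

78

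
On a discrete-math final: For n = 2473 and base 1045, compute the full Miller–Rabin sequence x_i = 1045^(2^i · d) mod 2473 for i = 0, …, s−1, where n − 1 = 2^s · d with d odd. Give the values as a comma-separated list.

2472, 1, 1

n − 1 = 2472 = 2^3 · 309, so s = 3 and d = 309.
x_0 = 1045^309 mod 2473 = 2472.
x_1 = 2472^2 mod 2473 = 1.
x_2 = 1^2 mod 2473 = 1.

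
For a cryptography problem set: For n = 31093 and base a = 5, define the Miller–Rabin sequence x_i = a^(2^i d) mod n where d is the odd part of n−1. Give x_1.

n − 1 = 31092 = 2^2 · 7773, so s = 2 and d = 7773.
Repeated squaring mod 31093: 5^1 ≡ 5, 5^2 ≡ 25, 5^4 ≡ 625, 5^8 ≡ 17509, 5^16 ≡ 19194, 5^32 ≡ 19772, 5^64 ≡ 30788, 5^128 ≡ 30839, 5^256 ≡ 2330, 5^512 ≡ 18718, 5^1024 ≡ 7600, 5^2048 ≡ 20299, 5^4096 ≡ 4965.
7773 = 4096 + 2048 + 1024 + 512 + 64 + 16 + 8 + 4 + 1, so 5^7773 ≡ 4965·20299·7600·18718·30788·19194·17509·625·5 ≡ 12277 (mod 31093).
x_0 = 12277.
x_1 = 12277^2 mod 31093 = 16958.

16958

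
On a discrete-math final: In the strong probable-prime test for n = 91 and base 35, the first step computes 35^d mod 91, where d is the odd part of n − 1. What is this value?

n − 1 = 90 = 2^1 · 45, so s = 1 and d = 45.
By repeated squaring, 35^45 ≡ 14 (mod 91).

14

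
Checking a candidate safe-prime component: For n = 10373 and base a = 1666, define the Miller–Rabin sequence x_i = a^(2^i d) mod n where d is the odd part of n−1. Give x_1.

3316

n − 1 = 10372 = 2^2 · 2593, so s = 2 and d = 2593.
x_0 = 1666^2593 mod 10373 = 10256.
x_1 = 10256^2 mod 10373 = 3316.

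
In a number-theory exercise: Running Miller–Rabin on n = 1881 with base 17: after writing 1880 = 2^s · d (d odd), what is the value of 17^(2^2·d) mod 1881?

n − 1 = 1880 = 2^3 · 235, so s = 3 and d = 235.
Repeated squaring mod 1881: 17^1 ≡ 17, 17^2 ≡ 289, 17^4 ≡ 757, 17^8 ≡ 1225, 17^16 ≡ 1468, 17^32 ≡ 1279, 17^64 ≡ 1252, 17^128 ≡ 631.
235 = 128 + 64 + 32 + 8 + 2 + 1, so 17^235 ≡ 631·1252·1279·1225·289·17 ≡ 1385 (mod 1881).
x_0 = 1385.
x_1 = 1385^2 mod 1881 = 1486.
x_2 = 1486^2 mod 1881 = 1783.

1783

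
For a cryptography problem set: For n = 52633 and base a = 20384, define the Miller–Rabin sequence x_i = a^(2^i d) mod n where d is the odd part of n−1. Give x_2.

n − 1 = 52632 = 2^3 · 6579, so s = 3 and d = 6579.
x_0 = 20384^6579 mod 52633 = 8344.
x_1 = 8344^2 mod 52633 = 41510.
x_2 = 41510^2 mod 52633 = 33579.

33579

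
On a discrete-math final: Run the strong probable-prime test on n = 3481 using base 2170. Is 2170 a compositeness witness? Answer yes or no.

no

n − 1 = 3480 = 2^3 · 435, so s = 3 and d = 435.
x_0 = 2170^435 mod 3481 = 1.
x_0 = 1, so 2170 is not a witness.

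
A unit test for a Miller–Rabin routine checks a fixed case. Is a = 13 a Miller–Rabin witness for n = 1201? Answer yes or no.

n − 1 = 1200 = 2^4 · 75, so s = 4 and d = 75.
x_0 = 13^75 mod 1201 = 358.
x_0 is neither 1 nor 1200, so continue squaring.
x_1 = 358^2 mod 1201 = 858.
x_2 = 858^2 mod 1201 = 1152.
x_3 = 1152^2 mod 1201 = 1200.
x_3 ≡ −1, so 13 is not a witness.

no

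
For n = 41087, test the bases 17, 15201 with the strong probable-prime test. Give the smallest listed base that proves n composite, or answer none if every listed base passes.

17

n − 1 = 41086 = 2^1 · 20543, so s = 1 and d = 20543.
Base 17: x_0 = 17^20543 mod 41087 = 15292. x_0 ∉ {1, 41086} and s = 1, so 17 is a Miller–Rabin witness and 41087 is composite.
Base 15201: x_0 = 15201^20543 mod 41087 = 40577. x_0 ∉ {1, 41086} and s = 1, so 15201 is a Miller–Rabin witness and 41087 is composite.
The smallest witness among the given bases is 17.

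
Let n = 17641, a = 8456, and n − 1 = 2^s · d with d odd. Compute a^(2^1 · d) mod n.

n − 1 = 17640 = 2^3 · 2205, so s = 3 and d = 2205.
Repeated squaring mod 17641: 8456^1 ≡ 8456, 8456^2 ≡ 4963, 8456^4 ≡ 4533, 8456^8 ≡ 13965, 8456^16 ≡ 17611, 8456^32 ≡ 900, 8456^64 ≡ 16155, 8456^128 ≡ 3071, 8456^256 ≡ 10747, 8456^512 ≡ 2382, 8456^1024 ≡ 11163, 8456^2048 ≡ 14186.
2205 = 2048 + 128 + 16 + 8 + 4 + 1, so 8456^2205 ≡ 14186·3071·17611·13965·4533·8456 ≡ 14474 (mod 17641).
x_0 = 14474.
x_1 = 14474^2 mod 17641 = 9801.

9801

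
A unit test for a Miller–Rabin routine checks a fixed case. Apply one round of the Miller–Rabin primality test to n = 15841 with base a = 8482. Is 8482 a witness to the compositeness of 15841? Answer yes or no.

n − 1 = 15840 = 2^5 · 495, so s = 5 and d = 495.
x_0 = 8482^495 mod 15841 = 3380.
x_0 is neither 1 nor 15840, so continue squaring.
x_1 = 3380^2 mod 15841 = 3039.
x_2 = 3039^2 mod 15841 = 218.
x_3 = 218^2 mod 15841 = 1.
x_3 = 1 but x_2 ≠ ±1, a nontrivial square root of 1 — 8482 is a witness and 15841 is composite.

yes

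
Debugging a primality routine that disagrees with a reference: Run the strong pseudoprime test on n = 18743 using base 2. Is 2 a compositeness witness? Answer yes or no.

n − 1 = 18742 = 2^1 · 9371, so s = 1 and d = 9371.
x_0 = 2^9371 mod 18743 = 1.
x_0 = 1, so 2 is not a witness.

no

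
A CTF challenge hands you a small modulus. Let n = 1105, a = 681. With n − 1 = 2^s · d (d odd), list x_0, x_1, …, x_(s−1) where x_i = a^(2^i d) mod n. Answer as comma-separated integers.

n − 1 = 1104 = 2^4 · 69, so s = 4 and d = 69.
x_0 = 681^69 mod 1105 = 681.
x_1 = 681^2 mod 1105 = 766.
x_2 = 766^2 mod 1105 = 1.
x_3 = 1^2 mod 1105 = 1.

681, 766, 1, 1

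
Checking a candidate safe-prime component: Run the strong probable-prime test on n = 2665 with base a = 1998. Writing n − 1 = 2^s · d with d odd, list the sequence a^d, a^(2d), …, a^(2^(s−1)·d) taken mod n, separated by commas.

n − 1 = 2664 = 2^3 · 333, so s = 3 and d = 333.
x_0 = 1998^333 mod 2665 = 1223.
x_1 = 1223^2 mod 2665 = 664.
x_2 = 664^2 mod 2665 = 1171.

1223, 664, 1171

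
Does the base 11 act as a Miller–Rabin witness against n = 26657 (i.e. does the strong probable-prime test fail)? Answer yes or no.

n − 1 = 26656 = 2^5 · 833, so s = 5 and d = 833.
x_0 = 11^833 mod 26657 = 23130.
x_0 is neither 1 nor 26656, so continue squaring.
x_1 = 23130^2 mod 26657 = 17567.
x_2 = 17567^2 mod 26657 = 18057.
x_3 = 18057^2 mod 26657 = 13482.
x_4 = 13482^2 mod 26657 = 16898.
Reached i = s−1 = 4 without hitting −1: 11 is a Miller–Rabin witness and 26657 is composite.

yes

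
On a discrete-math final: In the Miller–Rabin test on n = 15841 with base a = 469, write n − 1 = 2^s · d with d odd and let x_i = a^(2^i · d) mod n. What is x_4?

6790

n − 1 = 15840 = 2^5 · 495, so s = 5 and d = 495.
x_0 = 469^495 mod 15841 = 63.
x_1 = 63^2 mod 15841 = 3969.
x_2 = 3969^2 mod 15841 = 7007.
x_3 = 7007^2 mod 15841 = 6790.
x_4 = 6790^2 mod 15841 = 6790.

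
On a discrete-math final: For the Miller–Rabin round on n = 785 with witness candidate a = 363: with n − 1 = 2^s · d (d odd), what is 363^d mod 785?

143

n − 1 = 784 = 2^4 · 49, so s = 4 and d = 49.
By repeated squaring, 363^49 ≡ 143 (mod 785).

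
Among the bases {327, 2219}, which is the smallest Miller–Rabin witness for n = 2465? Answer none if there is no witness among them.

2219

n − 1 = 2464 = 2^5 · 77, so s = 5 and d = 77.
Base 327: x_0 = 327^77 mod 2465 = 157. x_0 is neither 1 nor 2464, so continue squaring. x_1 = 157^2 mod 2465 = 2464. x_1 ≡ −1, so 327 is not a witness.
Base 2219: x_0 = 2219^77 mod 2465 = 824. x_0 is neither 1 nor 2464, so continue squaring. x_1 = 824^2 mod 2465 = 1101. x_2 = 1101^2 mod 2465 = 1886. x_3 = 1886^2 mod 2465 = 1. x_3 = 1 but x_2 ≠ ±1, a nontrivial square root of 1 — 2219 is a witness and 2465 is composite.
The smallest witness among the given bases is 2219.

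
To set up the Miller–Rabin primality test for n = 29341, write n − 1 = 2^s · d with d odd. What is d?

Halving: 29340 → 14670 → 7335; 7335 is odd.
So 29340 = 2^2 · 7335.

7335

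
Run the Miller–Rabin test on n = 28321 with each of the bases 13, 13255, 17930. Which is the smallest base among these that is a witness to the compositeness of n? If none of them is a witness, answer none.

n − 1 = 28320 = 2^5 · 885, so s = 5 and d = 885.
Base 13: x_0 = 13^885 mod 28321 = 12738. x_0 is neither 1 nor 28320, so continue squaring. x_1 = 12738^2 mod 28321 = 5635. x_2 = 5635^2 mod 28321 = 5384. x_3 = 5384^2 mod 28321 = 15073. x_4 = 15073^2 mod 28321 = 4267. Reached i = s−1 = 4 without hitting −1: 13 is a Miller–Rabin witness and 28321 is composite.
Base 13255: x_0 = 13255^885 mod 28321 = 4509. x_0 is neither 1 nor 28320, so continue squaring. x_1 = 4509^2 mod 28321 = 24924. x_2 = 24924^2 mod 28321 = 12962. x_3 = 12962^2 mod 28321 = 13272. x_4 = 13272^2 mod 28321 = 17685. Reached i = s−1 = 4 without hitting −1: 13255 is a Miller–Rabin witness and 28321 is composite.
Base 17930: x_0 = 17930^885 mod 28321 = 9246. x_0 is neither 1 nor 28320, so continue squaring. x_1 = 9246^2 mod 28321 = 15738. x_2 = 15738^2 mod 28321 = 17499. x_3 = 17499^2 mod 28321 = 8349. x_4 = 8349^2 mod 28321 = 7820. Reached i = s−1 = 4 without hitting −1: 17930 is a Miller–Rabin witness and 28321 is composite.
The smallest witness among the given bases is 13.

13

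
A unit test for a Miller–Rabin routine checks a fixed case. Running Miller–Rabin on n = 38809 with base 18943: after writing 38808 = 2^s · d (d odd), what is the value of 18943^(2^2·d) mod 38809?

29354

n − 1 = 38808 = 2^3 · 4851, so s = 3 and d = 4851.
x_0 = 18943^4851 mod 38809 = 7106.
x_1 = 7106^2 mod 38809 = 4727.
x_2 = 4727^2 mod 38809 = 29354.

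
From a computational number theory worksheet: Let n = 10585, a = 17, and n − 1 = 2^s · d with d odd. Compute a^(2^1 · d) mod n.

3769

n − 1 = 10584 = 2^3 · 1323, so s = 3 and d = 1323.
Repeated squaring mod 10585: 17^1 ≡ 17, 17^2 ≡ 289, 17^4 ≡ 9426, 17^8 ≡ 9571, 17^16 ≡ 1451, 17^32 ≡ 9571, 17^64 ≡ 1451, 17^128 ≡ 9571, 17^256 ≡ 1451, 17^512 ≡ 9571, 17^1024 ≡ 1451.
1323 = 1024 + 256 + 32 + 8 + 2 + 1, so 17^1323 ≡ 1451·1451·9571·9571·289·17 ≡ 4913 (mod 10585).
x_0 = 4913.
x_1 = 4913^2 mod 10585 = 3769.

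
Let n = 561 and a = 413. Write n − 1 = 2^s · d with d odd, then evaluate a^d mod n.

n − 1 = 560 = 2^4 · 35, so s = 4 and d = 35.
By repeated squaring, 413^35 ≡ 329 (mod 561).

329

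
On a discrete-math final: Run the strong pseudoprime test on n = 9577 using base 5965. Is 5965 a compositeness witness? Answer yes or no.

no

n − 1 = 9576 = 2^3 · 1197, so s = 3 and d = 1197.
x_0 = 5965^1197 mod 9577 = 9576.
x_0 = 9576 ≡ −1, so 5965 is not a witness.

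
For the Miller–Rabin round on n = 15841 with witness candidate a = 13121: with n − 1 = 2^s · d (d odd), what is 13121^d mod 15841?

776

n − 1 = 15840 = 2^5 · 495, so s = 5 and d = 495.
13121^495 mod 15841 = 776.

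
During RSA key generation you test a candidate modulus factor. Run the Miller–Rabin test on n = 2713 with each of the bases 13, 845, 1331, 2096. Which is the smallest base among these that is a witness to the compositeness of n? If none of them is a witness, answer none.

n − 1 = 2712 = 2^3 · 339, so s = 3 and d = 339.
Base 13: x_0 = 13^339 mod 2713 = 2712. x_0 = 2712 ≡ −1, so 13 is not a witness.
Base 845: x_0 = 845^339 mod 2713 = 60. x_0 is neither 1 nor 2712, so continue squaring. x_1 = 60^2 mod 2713 = 887. x_2 = 887^2 mod 2713 = 2712. x_2 ≡ −1, so 845 is not a witness.
Base 1331: x_0 = 1331^339 mod 2713 = 1673. x_0 is neither 1 nor 2712, so continue squaring. x_1 = 1673^2 mod 2713 = 1826. x_2 = 1826^2 mod 2713 = 2712. x_2 ≡ −1, so 1331 is not a witness.
Base 2096: x_0 = 2096^339 mod 2713 = 60. x_0 is neither 1 nor 2712, so continue squaring. x_1 = 60^2 mod 2713 = 887. x_2 = 887^2 mod 2713 = 2712. x_2 ≡ −1, so 2096 is not a witness.
No listed base is a witness for 2713.

none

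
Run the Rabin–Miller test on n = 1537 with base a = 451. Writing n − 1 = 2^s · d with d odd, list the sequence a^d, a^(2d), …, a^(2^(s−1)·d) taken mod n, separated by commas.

1080, 1354, 1212, 1109, 281, 574, 558, 890, 545

n − 1 = 1536 = 2^9 · 3, so s = 9 and d = 3.
x_0 = 451^3 mod 1537 = 1080.
x_1 = 1080^2 mod 1537 = 1354.
x_2 = 1354^2 mod 1537 = 1212.
x_3 = 1212^2 mod 1537 = 1109.
x_4 = 1109^2 mod 1537 = 281.
x_5 = 281^2 mod 1537 = 574.
x_6 = 574^2 mod 1537 = 558.
x_7 = 558^2 mod 1537 = 890.
x_8 = 890^2 mod 1537 = 545.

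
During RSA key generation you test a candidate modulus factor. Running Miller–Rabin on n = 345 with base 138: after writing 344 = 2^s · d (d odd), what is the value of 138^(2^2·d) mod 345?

n − 1 = 344 = 2^3 · 43, so s = 3 and d = 43.
By repeated squaring, 138^43 ≡ 207 (mod 345).
x_0 = 207.
x_1 = 207^2 mod 345 = 69.
x_2 = 69^2 mod 345 = 276.

276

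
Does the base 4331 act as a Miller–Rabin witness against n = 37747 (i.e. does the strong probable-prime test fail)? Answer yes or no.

no

n − 1 = 37746 = 2^1 · 18873, so s = 1 and d = 18873.
Repeated squaring mod 37747: 4331^1 ≡ 4331, 4331^2 ≡ 35049, 4331^4 ≡ 31780, 4331^8 ≡ 9668, 4331^16 ≡ 8652, 4331^32 ≡ 4803, 4331^64 ≡ 5392, 4331^128 ≡ 8474, 4331^256 ≡ 13882, 4331^512 ≡ 11489, 4331^1024 ≡ 33609, 4331^2048 ≡ 23653, 4331^4096 ≡ 16122, 4331^8192 ≡ 30789, 4331^16384 ≡ 22110.
18873 = 16384 + 2048 + 256 + 128 + 32 + 16 + 8 + 1, so 4331^18873 ≡ 22110·23653·13882·8474·4803·8652·9668·4331 ≡ 1 (mod 37747).
x_0 = 4331^18873 mod 37747 = 1.
x_0 = 1, so 4331 is not a witness.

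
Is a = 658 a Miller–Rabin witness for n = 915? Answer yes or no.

n − 1 = 914 = 2^1 · 457, so s = 1 and d = 457.
x_0 = 658^457 mod 915 = 658.
x_0 ∉ {1, 914} and s = 1, so 658 is a Miller–Rabin witness and 915 is composite.

yes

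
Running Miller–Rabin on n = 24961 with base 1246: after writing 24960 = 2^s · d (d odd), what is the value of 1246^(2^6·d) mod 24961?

n − 1 = 24960 = 2^7 · 195, so s = 7 and d = 195.
By repeated squaring, 1246^195 ≡ 15715 (mod 24961).
x_0 = 15715.
x_1 = 15715^2 mod 24961 = 22052.
x_2 = 22052^2 mod 24961 = 502.
x_3 = 502^2 mod 24961 = 2394.
x_4 = 2394^2 mod 24961 = 15167.
x_5 = 15167^2 mod 24961 = 22274.
x_6 = 22274^2 mod 24961 = 6240.

6240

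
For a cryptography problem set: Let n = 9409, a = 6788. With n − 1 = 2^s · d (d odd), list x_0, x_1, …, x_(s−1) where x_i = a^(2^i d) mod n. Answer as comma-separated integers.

2611, 5205, 3514, 3588, 2232, 4463

n − 1 = 9408 = 2^6 · 147, so s = 6 and d = 147.
x_0 = 6788^147 mod 9409 = 2611.
x_1 = 2611^2 mod 9409 = 5205.
x_2 = 5205^2 mod 9409 = 3514.
x_3 = 3514^2 mod 9409 = 3588.
x_4 = 3588^2 mod 9409 = 2232.
x_5 = 2232^2 mod 9409 = 4463.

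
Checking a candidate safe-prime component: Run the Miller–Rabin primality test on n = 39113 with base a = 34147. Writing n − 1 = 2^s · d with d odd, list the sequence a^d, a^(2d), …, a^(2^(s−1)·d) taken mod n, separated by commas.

n − 1 = 39112 = 2^3 · 4889, so s = 3 and d = 4889.
x_0 = 34147^4889 mod 39113 = 3840.
x_1 = 3840^2 mod 39113 = 39112.
x_2 = 39112^2 mod 39113 = 1.

3840, 39112, 1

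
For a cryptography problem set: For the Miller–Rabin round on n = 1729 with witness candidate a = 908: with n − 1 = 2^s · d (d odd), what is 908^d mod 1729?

265

n − 1 = 1728 = 2^6 · 27, so s = 6 and d = 27.
908^27 mod 1729 = 265.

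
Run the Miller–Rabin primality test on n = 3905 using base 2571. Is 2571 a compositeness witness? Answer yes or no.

n − 1 = 3904 = 2^6 · 61, so s = 6 and d = 61.
x_0 = 2571^61 mod 3905 = 1691.
x_0 is neither 1 nor 3904, so continue squaring.
x_1 = 1691^2 mod 3905 = 1021.
x_2 = 1021^2 mod 3905 = 3711.
x_3 = 3711^2 mod 3905 = 2491.
x_4 = 2491^2 mod 3905 = 36.
x_5 = 36^2 mod 3905 = 1296.
Reached i = s−1 = 5 without hitting −1: 2571 is a Miller–Rabin witness and 3905 is composite.

yes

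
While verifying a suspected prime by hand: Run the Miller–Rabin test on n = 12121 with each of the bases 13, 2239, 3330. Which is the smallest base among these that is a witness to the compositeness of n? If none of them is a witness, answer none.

n − 1 = 12120 = 2^3 · 1515, so s = 3 and d = 1515.
Base 13: x_0 = 13^1515 mod 12121 = 1704. x_0 is neither 1 nor 12120, so continue squaring. x_1 = 1704^2 mod 12121 = 6697. x_2 = 6697^2 mod 12121 = 2109. Reached i = s−1 = 2 without hitting −1: 13 is a Miller–Rabin witness and 12121 is composite.
Base 2239: x_0 = 2239^1515 mod 12121 = 1706. x_0 is neither 1 nor 12120, so continue squaring. x_1 = 1706^2 mod 12121 = 1396. x_2 = 1396^2 mod 12121 = 9456. Reached i = s−1 = 2 without hitting −1: 2239 is a Miller–Rabin witness and 12121 is composite.
Base 3330: x_0 = 3330^1515 mod 12121 = 6571. x_0 is neither 1 nor 12120, so continue squaring. x_1 = 6571^2 mod 12121 = 3039. x_2 = 3039^2 mod 12121 = 11440. Reached i = s−1 = 2 without hitting −1: 3330 is a Miller–Rabin witness and 12121 is composite.
The smallest witness among the given bases is 13.

13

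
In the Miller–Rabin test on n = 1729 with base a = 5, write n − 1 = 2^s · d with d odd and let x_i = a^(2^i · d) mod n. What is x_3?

n − 1 = 1728 = 2^6 · 27, so s = 6 and d = 27.
Repeated squaring mod 1729: 5^1 ≡ 5, 5^2 ≡ 25, 5^4 ≡ 625, 5^8 ≡ 1600, 5^16 ≡ 1080.
27 = 16 + 8 + 2 + 1, so 5^27 ≡ 1080·1600·25·5 ≡ 1217 (mod 1729).
x_0 = 1217.
x_1 = 1217^2 mod 1729 = 1065.
x_2 = 1065^2 mod 1729 = 1.
x_3 = 1^2 mod 1729 = 1.

1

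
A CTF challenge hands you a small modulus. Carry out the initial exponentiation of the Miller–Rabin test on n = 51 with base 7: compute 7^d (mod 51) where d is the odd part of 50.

10

n − 1 = 50 = 2^1 · 25, so s = 1 and d = 25.
Repeated squaring mod 51: 7^1 ≡ 7, 7^2 ≡ 49, 7^4 ≡ 4, 7^8 ≡ 16, 7^16 ≡ 1.
25 = 16 + 8 + 1, so 7^25 ≡ 1·16·7 ≡ 10 (mod 51).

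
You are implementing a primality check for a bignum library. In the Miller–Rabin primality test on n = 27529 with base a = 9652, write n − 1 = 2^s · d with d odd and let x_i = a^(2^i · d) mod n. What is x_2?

n − 1 = 27528 = 2^3 · 3441, so s = 3 and d = 3441.
x_0 = 9652^3441 mod 27529 = 25116.
x_1 = 25116^2 mod 27529 = 13950.
x_2 = 13950^2 mod 27529 = 27528.

27528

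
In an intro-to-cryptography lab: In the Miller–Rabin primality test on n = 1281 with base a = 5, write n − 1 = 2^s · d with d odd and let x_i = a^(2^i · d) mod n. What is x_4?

n − 1 = 1280 = 2^8 · 5, so s = 8 and d = 5.
Repeated squaring mod 1281: 5^1 ≡ 5, 5^2 ≡ 25, 5^4 ≡ 625.
5 = 4 + 1, so 5^5 ≡ 625·5 ≡ 563 (mod 1281).
x_0 = 563.
x_1 = 563^2 mod 1281 = 562.
x_2 = 562^2 mod 1281 = 718.
x_3 = 718^2 mod 1281 = 562.
x_4 = 562^2 mod 1281 = 718.

718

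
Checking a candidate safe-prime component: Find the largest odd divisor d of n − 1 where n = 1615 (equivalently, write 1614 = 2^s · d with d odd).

Halving: 1614 → 807; 807 is odd.
So 1614 = 2^1 · 807.

807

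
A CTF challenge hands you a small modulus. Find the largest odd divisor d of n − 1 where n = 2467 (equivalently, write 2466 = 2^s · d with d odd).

Halving: 2466 → 1233; 1233 is odd.
So 2466 = 2^1 · 1233.

1233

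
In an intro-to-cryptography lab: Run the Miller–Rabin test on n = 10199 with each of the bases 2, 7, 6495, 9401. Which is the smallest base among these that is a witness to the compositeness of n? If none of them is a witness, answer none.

2

n − 1 = 10198 = 2^1 · 5099, so s = 1 and d = 5099.
Base 2: x_0 = 2^5099 mod 10199 = 8572. x_0 ∉ {1, 10198} and s = 1, so 2 is a Miller–Rabin witness and 10199 is composite.
Base 7: x_0 = 7^5099 mod 10199 = 350. x_0 ∉ {1, 10198} and s = 1, so 7 is a Miller–Rabin witness and 10199 is composite.
Base 6495: x_0 = 6495^5099 mod 10199 = 2575. x_0 ∉ {1, 10198} and s = 1, so 6495 is a Miller–Rabin witness and 10199 is composite.
Base 9401: x_0 = 9401^5099 mod 10199 = 6111. x_0 ∉ {1, 10198} and s = 1, so 9401 is a Miller–Rabin witness and 10199 is composite.
The smallest witness among the given bases is 2.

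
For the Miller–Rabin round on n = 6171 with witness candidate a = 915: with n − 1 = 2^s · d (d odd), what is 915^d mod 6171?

n − 1 = 6170 = 2^1 · 3085, so s = 1 and d = 3085.
915^3085 mod 6171 = 6159.

6159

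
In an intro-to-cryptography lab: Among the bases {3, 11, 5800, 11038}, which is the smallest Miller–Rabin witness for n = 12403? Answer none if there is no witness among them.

none

n − 1 = 12402 = 2^1 · 6201, so s = 1 and d = 6201.
Base 3: x_0 = 3^6201 mod 12403 = 12402. x_0 = 12402 ≡ −1, so 3 is not a witness.
Base 11: x_0 = 11^6201 mod 12403 = 1. x_0 = 1, so 11 is not a witness.
Base 5800: x_0 = 5800^6201 mod 12403 = 12402. x_0 = 12402 ≡ −1, so 5800 is not a witness.
Base 11038: x_0 = 11038^6201 mod 12403 = 12402. x_0 = 12402 ≡ −1, so 11038 is not a witness.
No listed base is a witness for 12403.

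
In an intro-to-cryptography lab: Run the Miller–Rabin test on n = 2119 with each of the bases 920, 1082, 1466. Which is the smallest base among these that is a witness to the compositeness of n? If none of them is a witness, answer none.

n − 1 = 2118 = 2^1 · 1059, so s = 1 and d = 1059.
Base 920: x_0 = 920^1059 mod 2119 = 2118. x_0 = 2118 ≡ −1, so 920 is not a witness.
Base 1082: x_0 = 1082^1059 mod 2119 = 1. x_0 = 1, so 1082 is not a witness.
Base 1466: x_0 = 1466^1059 mod 2119 = 2118. x_0 = 2118 ≡ −1, so 1466 is not a witness.
No listed base is a witness for 2119.

none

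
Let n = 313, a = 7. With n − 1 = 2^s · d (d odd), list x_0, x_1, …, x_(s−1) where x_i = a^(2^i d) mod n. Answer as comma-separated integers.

125, 288, 312

n − 1 = 312 = 2^3 · 39, so s = 3 and d = 39.
x_0 = 7^39 mod 313 = 125.
x_1 = 125^2 mod 313 = 288.
x_2 = 288^2 mod 313 = 312.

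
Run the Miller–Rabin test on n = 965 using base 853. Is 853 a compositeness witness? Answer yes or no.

n − 1 = 964 = 2^2 · 241, so s = 2 and d = 241.
x_0 = 853^241 mod 965 = 853.
x_0 is neither 1 nor 964, so continue squaring.
x_1 = 853^2 mod 965 = 964.
x_1 ≡ −1, so 853 is not a witness.

no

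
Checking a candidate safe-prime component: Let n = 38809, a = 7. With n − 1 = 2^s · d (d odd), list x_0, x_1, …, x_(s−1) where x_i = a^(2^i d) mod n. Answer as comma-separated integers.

21275, 35067, 31324

n − 1 = 38808 = 2^3 · 4851, so s = 3 and d = 4851.
x_0 = 7^4851 mod 38809 = 21275.
x_1 = 21275^2 mod 38809 = 35067.
x_2 = 35067^2 mod 38809 = 31324.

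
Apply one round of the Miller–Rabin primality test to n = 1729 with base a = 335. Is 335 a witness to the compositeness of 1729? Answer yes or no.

no

n − 1 = 1728 = 2^6 · 27, so s = 6 and d = 27.
x_0 = 335^27 mod 1729 = 1728.
x_0 = 1728 ≡ −1, so 335 is not a witness.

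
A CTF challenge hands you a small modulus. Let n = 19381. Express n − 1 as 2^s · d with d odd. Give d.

Halving: 19380 → 9690 → 4845; 4845 is odd.
So 19380 = 2^2 · 4845.

4845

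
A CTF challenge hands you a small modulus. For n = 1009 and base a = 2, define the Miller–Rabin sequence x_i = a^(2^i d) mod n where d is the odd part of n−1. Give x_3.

n − 1 = 1008 = 2^4 · 63, so s = 4 and d = 63.
Repeated squaring mod 1009: 2^1 ≡ 2, 2^2 ≡ 4, 2^4 ≡ 16, 2^8 ≡ 256, 2^16 ≡ 960, 2^32 ≡ 383.
63 = 32 + 16 + 8 + 4 + 2 + 1, so 2^63 ≡ 383·960·256·16·4·2 ≡ 192 (mod 1009).
x_0 = 192.
x_1 = 192^2 mod 1009 = 540.
x_2 = 540^2 mod 1009 = 1008.
x_3 = 1008^2 mod 1009 = 1.

1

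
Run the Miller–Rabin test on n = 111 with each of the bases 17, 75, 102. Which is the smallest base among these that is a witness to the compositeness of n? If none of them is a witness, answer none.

n − 1 = 110 = 2^1 · 55, so s = 1 and d = 55.
Base 17: x_0 = 17^55 mod 111 = 20. x_0 ∉ {1, 110} and s = 1, so 17 is a Miller–Rabin witness and 111 is composite.
Base 75: x_0 = 75^55 mod 111 = 75. x_0 ∉ {1, 110} and s = 1, so 75 is a Miller–Rabin witness and 111 is composite.
Base 102: x_0 = 102^55 mod 111 = 102. x_0 ∉ {1, 110} and s = 1, so 102 is a Miller–Rabin witness and 111 is composite.
The smallest witness among the given bases is 17.

17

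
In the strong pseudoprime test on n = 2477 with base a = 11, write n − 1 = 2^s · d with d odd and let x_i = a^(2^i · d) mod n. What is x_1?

n − 1 = 2476 = 2^2 · 619, so s = 2 and d = 619.
x_0 = 11^619 mod 2477 = 1562.
x_1 = 1562^2 mod 2477 = 2476.

2476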